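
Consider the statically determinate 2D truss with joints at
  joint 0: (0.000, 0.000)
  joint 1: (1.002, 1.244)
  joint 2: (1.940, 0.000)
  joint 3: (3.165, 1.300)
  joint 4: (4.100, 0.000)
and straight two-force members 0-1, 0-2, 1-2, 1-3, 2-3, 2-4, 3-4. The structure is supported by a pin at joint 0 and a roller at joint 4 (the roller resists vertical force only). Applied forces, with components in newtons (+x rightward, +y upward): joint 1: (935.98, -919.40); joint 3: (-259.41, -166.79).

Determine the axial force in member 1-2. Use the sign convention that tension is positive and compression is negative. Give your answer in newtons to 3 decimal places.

N=5 nodes, M=7 members, R=3 reactions → 2N=10, M+R=10
member 0 (0-1): L=1.5974, (cx,cy)=(0.6273,0.7788)
member 1 (0-2): L=1.9400, (cx,cy)=(1.0000,0.0000)
member 2 (1-2): L=1.5580, (cx,cy)=(0.6021,-0.7985)
member 3 (1-3): L=2.1637, (cx,cy)=(0.9997,0.0259)
member 4 (2-3): L=1.7862, (cx,cy)=(0.6858,0.7278)
member 5 (2-4): L=2.1600, (cx,cy)=(1.0000,0.0000)
member 6 (3-4): L=1.6013, (cx,cy)=(0.5839,-0.8118)
solve A·x = −loads:
  F[0-1] = -681.8362 N (compression)
  F[0-2] = +1104.2772 N (tension)
  F[1-2] = -520.4878 N (compression)
  F[1-3] = -1050.6785 N (compression)
  F[2-3] = +571.0270 N (tension)
  F[2-4] = +399.3056 N (tension)
  F[3-4] = -683.8673 N (compression)
  Rx@0 = -676.5700 N
  Ry@0 = +531.0058 N
  Ry@4 = +555.1842 N

-520.488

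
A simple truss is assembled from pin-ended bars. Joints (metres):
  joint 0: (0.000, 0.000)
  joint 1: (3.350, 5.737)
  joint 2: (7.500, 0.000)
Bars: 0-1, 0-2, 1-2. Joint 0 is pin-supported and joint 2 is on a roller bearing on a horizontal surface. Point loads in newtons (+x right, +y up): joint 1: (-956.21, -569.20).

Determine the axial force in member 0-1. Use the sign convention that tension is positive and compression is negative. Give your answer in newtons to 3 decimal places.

N=3 nodes, M=3 members, R=3 reactions → 2N=6, M+R=6
member 0 (0-1): L=6.6435, (cx,cy)=(0.5043,0.8636)
member 1 (0-2): L=7.5000, (cx,cy)=(1.0000,0.0000)
member 2 (1-2): L=7.0807, (cx,cy)=(0.5861,-0.8102)
solve A·x = −loads:
  F[0-1] = -1211.7286 N (compression)
  F[0-2] = -345.1902 N (compression)
  F[1-2] = +588.9572 N (tension)
  Rx@0 = +956.2100 N
  Ry@0 = +1046.3942 N
  Ry@2 = -477.1942 N

-1211.729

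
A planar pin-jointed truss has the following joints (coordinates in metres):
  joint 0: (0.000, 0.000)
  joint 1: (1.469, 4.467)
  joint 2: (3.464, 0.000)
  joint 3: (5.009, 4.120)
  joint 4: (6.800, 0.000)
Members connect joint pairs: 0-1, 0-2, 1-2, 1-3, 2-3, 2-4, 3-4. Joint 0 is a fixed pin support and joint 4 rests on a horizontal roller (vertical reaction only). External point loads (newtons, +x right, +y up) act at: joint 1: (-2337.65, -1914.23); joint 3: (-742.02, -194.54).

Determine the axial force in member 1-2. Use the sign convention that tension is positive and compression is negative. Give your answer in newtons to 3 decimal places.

1726.934

N=5 nodes, M=7 members, R=3 reactions → 2N=10, M+R=10
member 0 (0-1): L=4.7023, (cx,cy)=(0.3124,0.9500)
member 1 (0-2): L=3.4640, (cx,cy)=(1.0000,0.0000)
member 2 (1-2): L=4.8923, (cx,cy)=(0.4078,-0.9131)
member 3 (1-3): L=3.5570, (cx,cy)=(0.9952,-0.0976)
member 4 (2-3): L=4.4002, (cx,cy)=(0.3511,0.9363)
member 5 (2-4): L=3.3360, (cx,cy)=(1.0000,0.0000)
member 6 (3-4): L=4.4924, (cx,cy)=(0.3987,-0.9171)
solve A·x = −loads:
  F[0-1] = -3723.5005 N (compression)
  F[0-2] = -1916.4584 N (compression)
  F[1-2] = +1726.9340 N (tension)
  F[1-3] = +472.4694 N (tension)
  F[2-3] = -1684.0480 N (compression)
  F[2-4] = -620.9271 N (compression)
  F[3-4] = +1557.4998 N (tension)
  Rx@0 = +3079.6700 N
  Ry@0 = +3537.1450 N
  Ry@4 = -1428.3750 N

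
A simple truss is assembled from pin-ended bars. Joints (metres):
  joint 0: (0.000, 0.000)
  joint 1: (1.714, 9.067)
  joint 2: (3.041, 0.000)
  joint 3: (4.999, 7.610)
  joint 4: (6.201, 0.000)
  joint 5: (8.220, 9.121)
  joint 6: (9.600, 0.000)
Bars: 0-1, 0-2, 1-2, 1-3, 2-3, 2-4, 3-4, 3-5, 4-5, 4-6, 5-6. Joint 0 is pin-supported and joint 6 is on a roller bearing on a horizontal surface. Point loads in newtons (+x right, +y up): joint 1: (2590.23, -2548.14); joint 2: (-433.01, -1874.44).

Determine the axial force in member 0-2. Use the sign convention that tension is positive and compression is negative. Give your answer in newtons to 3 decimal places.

2332.542

N=7 nodes, M=11 members, R=3 reactions → 2N=14, M+R=14
member 0 (0-1): L=9.2276, (cx,cy)=(0.1857,0.9826)
member 1 (0-2): L=3.0410, (cx,cy)=(1.0000,0.0000)
member 2 (1-2): L=9.1636, (cx,cy)=(0.1448,-0.9895)
member 3 (1-3): L=3.5936, (cx,cy)=(0.9141,-0.4054)
member 4 (2-3): L=7.8579, (cx,cy)=(0.2492,0.9685)
member 5 (2-4): L=3.1600, (cx,cy)=(1.0000,0.0000)
member 6 (3-4): L=7.7043, (cx,cy)=(0.1560,-0.9878)
member 7 (3-5): L=3.5578, (cx,cy)=(0.9053,0.4247)
member 8 (4-5): L=9.3418, (cx,cy)=(0.2161,0.9764)
member 9 (4-6): L=3.3990, (cx,cy)=(1.0000,0.0000)
member 10 (5-6): L=9.2248, (cx,cy)=(0.1496,-0.9887)
solve A·x = −loads:
  F[0-1] = -943.8703 N (compression)
  F[0-2] = +2332.5415 N (tension)
  F[1-2] = -425.9339 N (compression)
  F[1-3] = -2957.8915 N (compression)
  F[2-3] = +2370.6599 N (tension)
  F[2-4] = +2113.1561 N (tension)
  F[3-4] = -4228.7247 N (compression)
  F[3-5] = -1605.3830 N (compression)
  F[4-5] = +4278.0514 N (tension)
  F[4-6] = +528.8112 N (tension)
  F[5-6] = -3534.9134 N (compression)
  Rx@0 = -2157.2200 N
  Ry@0 = +927.4446 N
  Ry@6 = +3495.1354 N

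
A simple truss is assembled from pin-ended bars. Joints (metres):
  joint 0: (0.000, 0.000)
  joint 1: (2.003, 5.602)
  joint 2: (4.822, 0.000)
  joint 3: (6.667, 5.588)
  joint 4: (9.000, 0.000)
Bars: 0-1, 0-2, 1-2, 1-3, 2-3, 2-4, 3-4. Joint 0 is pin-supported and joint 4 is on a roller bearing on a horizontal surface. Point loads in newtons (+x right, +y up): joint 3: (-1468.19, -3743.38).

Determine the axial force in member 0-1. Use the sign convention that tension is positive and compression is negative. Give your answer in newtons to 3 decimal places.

-1998.630

N=5 nodes, M=7 members, R=3 reactions → 2N=10, M+R=10
member 0 (0-1): L=5.9493, (cx,cy)=(0.3367,0.9416)
member 1 (0-2): L=4.8220, (cx,cy)=(1.0000,0.0000)
member 2 (1-2): L=6.2713, (cx,cy)=(0.4495,-0.8933)
member 3 (1-3): L=4.6640, (cx,cy)=(1.0000,-0.0030)
member 4 (2-3): L=5.8847, (cx,cy)=(0.3135,0.9496)
member 5 (2-4): L=4.1780, (cx,cy)=(1.0000,0.0000)
member 6 (3-4): L=6.0555, (cx,cy)=(0.3853,-0.9228)
solve A·x = −loads:
  F[0-1] = -1998.6298 N (compression)
  F[0-2] = -795.2971 N (compression)
  F[1-2] = +2112.2472 N (tension)
  F[1-3] = -1622.3729 N (compression)
  F[2-3] = -1987.0046 N (compression)
  F[2-4] = +777.1503 N (tension)
  F[3-4] = -2017.1474 N (compression)
  Rx@0 = +1468.1900 N
  Ry@0 = +1881.9501 N
  Ry@4 = +1861.4299 N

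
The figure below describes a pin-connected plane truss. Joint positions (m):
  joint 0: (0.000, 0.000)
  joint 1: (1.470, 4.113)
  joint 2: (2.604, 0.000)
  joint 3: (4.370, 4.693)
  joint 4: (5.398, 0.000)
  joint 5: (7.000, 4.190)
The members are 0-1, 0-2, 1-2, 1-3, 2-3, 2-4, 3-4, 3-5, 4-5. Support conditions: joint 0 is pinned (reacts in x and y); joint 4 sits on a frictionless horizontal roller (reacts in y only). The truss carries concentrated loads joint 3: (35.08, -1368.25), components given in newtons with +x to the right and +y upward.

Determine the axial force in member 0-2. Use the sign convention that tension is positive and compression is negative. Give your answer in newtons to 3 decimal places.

117.309

N=6 nodes, M=9 members, R=3 reactions → 2N=12, M+R=12
member 0 (0-1): L=4.3678, (cx,cy)=(0.3366,0.9417)
member 1 (0-2): L=2.6040, (cx,cy)=(1.0000,0.0000)
member 2 (1-2): L=4.2665, (cx,cy)=(0.2658,-0.9640)
member 3 (1-3): L=2.9574, (cx,cy)=(0.9806,0.1961)
member 4 (2-3): L=5.0143, (cx,cy)=(0.3522,0.9359)
member 5 (2-4): L=2.7940, (cx,cy)=(1.0000,0.0000)
member 6 (3-4): L=4.8043, (cx,cy)=(0.2140,-0.9768)
member 7 (3-5): L=2.6777, (cx,cy)=(0.9822,-0.1878)
member 8 (4-5): L=4.4858, (cx,cy)=(0.3571,0.9341)
solve A·x = −loads:
  F[0-1] = -244.3253 N (compression)
  F[0-2] = +117.3086 N (tension)
  F[1-2] = +210.0167 N (tension)
  F[1-3] = -140.7837 N (compression)
  F[2-3] = -216.3229 N (compression)
  F[2-4] = +249.3174 N (tension)
  F[3-4] = -1165.1642 N (compression)
  F[3-5] = -0.0000 N (compression)
  F[4-5] = +0.0000 N (tension)
  Rx@0 = -35.0800 N
  Ry@0 = +230.0724 N
  Ry@4 = +1138.1776 N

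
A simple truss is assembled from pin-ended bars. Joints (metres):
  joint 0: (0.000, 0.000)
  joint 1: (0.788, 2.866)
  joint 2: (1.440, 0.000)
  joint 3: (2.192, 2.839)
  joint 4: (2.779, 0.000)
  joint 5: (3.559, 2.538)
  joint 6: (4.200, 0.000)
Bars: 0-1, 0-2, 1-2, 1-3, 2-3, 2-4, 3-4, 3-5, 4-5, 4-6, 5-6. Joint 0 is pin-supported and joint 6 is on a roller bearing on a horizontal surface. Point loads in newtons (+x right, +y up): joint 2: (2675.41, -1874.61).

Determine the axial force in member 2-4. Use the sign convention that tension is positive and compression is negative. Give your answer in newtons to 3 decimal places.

N=7 nodes, M=11 members, R=3 reactions → 2N=14, M+R=14
member 0 (0-1): L=2.9724, (cx,cy)=(0.2651,0.9642)
member 1 (0-2): L=1.4400, (cx,cy)=(1.0000,0.0000)
member 2 (1-2): L=2.9392, (cx,cy)=(0.2218,-0.9751)
member 3 (1-3): L=1.4043, (cx,cy)=(0.9998,-0.0192)
member 4 (2-3): L=2.9369, (cx,cy)=(0.2561,0.9667)
member 5 (2-4): L=1.3390, (cx,cy)=(1.0000,0.0000)
member 6 (3-4): L=2.8990, (cx,cy)=(0.2025,-0.9793)
member 7 (3-5): L=1.3997, (cx,cy)=(0.9766,-0.2150)
member 8 (4-5): L=2.6552, (cx,cy)=(0.2938,0.9559)
member 9 (4-6): L=1.4210, (cx,cy)=(1.0000,0.0000)
member 10 (5-6): L=2.6177, (cx,cy)=(0.2449,-0.9696)
solve A·x = −loads:
  F[0-1] = -1277.6013 N (compression)
  F[0-2] = +3014.1143 N (tension)
  F[1-2] = +1275.6226 N (tension)
  F[1-3] = -621.7868 N (compression)
  F[2-3] = +652.5212 N (tension)
  F[2-4] = +454.5927 N (tension)
  F[3-4] = -580.5342 N (compression)
  F[3-5] = -345.1200 N (compression)
  F[4-5] = +594.7516 N (tension)
  F[4-6] = +162.3269 N (tension)
  F[5-6] = -662.9053 N (compression)
  Rx@0 = -2675.4100 N
  Ry@0 = +1231.8866 N
  Ry@6 = +642.7234 N

454.593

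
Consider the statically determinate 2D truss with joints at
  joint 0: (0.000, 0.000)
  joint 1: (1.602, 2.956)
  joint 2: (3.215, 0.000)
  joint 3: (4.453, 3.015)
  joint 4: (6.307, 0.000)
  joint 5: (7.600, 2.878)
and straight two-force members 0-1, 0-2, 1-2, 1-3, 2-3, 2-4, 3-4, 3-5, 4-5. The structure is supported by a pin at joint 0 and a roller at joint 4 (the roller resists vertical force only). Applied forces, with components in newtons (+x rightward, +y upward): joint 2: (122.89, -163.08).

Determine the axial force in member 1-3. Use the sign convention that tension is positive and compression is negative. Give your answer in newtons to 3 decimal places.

-86.002

N=6 nodes, M=9 members, R=3 reactions → 2N=12, M+R=12
member 0 (0-1): L=3.3622, (cx,cy)=(0.4765,0.8792)
member 1 (0-2): L=3.2150, (cx,cy)=(1.0000,0.0000)
member 2 (1-2): L=3.3674, (cx,cy)=(0.4790,-0.8778)
member 3 (1-3): L=2.8516, (cx,cy)=(0.9998,0.0207)
member 4 (2-3): L=3.2593, (cx,cy)=(0.3798,0.9251)
member 5 (2-4): L=3.0920, (cx,cy)=(1.0000,0.0000)
member 6 (3-4): L=3.5394, (cx,cy)=(0.5238,-0.8518)
member 7 (3-5): L=3.1500, (cx,cy)=(0.9991,-0.0435)
member 8 (4-5): L=3.1551, (cx,cy)=(0.4098,0.9122)
solve A·x = −loads:
  F[0-1] = -90.9359 N (compression)
  F[0-2] = +166.2187 N (tension)
  F[1-2] = +89.0510 N (tension)
  F[1-3] = -86.0023 N (compression)
  F[2-3] = +91.7889 N (tension)
  F[2-4] = +51.1189 N (tension)
  F[3-4] = -97.5898 N (compression)
  F[3-5] = -0.0000 N (tension)
  F[4-5] = +0.0000 N (tension)
  Rx@0 = -122.8900 N
  Ry@0 = +79.9498 N
  Ry@4 = +83.1302 N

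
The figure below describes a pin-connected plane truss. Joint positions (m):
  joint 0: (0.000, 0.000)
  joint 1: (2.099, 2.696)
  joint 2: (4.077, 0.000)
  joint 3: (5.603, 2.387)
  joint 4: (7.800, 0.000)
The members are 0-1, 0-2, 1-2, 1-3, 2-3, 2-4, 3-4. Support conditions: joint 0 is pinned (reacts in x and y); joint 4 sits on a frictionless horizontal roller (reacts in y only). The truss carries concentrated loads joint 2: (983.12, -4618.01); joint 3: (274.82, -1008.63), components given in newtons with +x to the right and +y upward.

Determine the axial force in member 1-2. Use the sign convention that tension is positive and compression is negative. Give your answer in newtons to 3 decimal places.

N=5 nodes, M=7 members, R=3 reactions → 2N=10, M+R=10
member 0 (0-1): L=3.4168, (cx,cy)=(0.6143,0.7891)
member 1 (0-2): L=4.0770, (cx,cy)=(1.0000,0.0000)
member 2 (1-2): L=3.3438, (cx,cy)=(0.5915,-0.8063)
member 3 (1-3): L=3.5176, (cx,cy)=(0.9961,-0.0878)
member 4 (2-3): L=2.8331, (cx,cy)=(0.5386,0.8425)
member 5 (2-4): L=3.7230, (cx,cy)=(1.0000,0.0000)
member 6 (3-4): L=3.2442, (cx,cy)=(0.6772,-0.7358)
solve A·x = −loads:
  F[0-1] = -3046.9539 N (compression)
  F[0-2] = +3129.7615 N (tension)
  F[1-2] = +3407.0435 N (tension)
  F[1-3] = -3902.3271 N (compression)
  F[2-3] = +2220.6726 N (tension)
  F[2-4] = +2965.9342 N (tension)
  F[3-4] = -4379.5935 N (compression)
  Rx@0 = -1257.9400 N
  Ry@0 = +2404.2072 N
  Ry@4 = +3222.4328 N

3407.043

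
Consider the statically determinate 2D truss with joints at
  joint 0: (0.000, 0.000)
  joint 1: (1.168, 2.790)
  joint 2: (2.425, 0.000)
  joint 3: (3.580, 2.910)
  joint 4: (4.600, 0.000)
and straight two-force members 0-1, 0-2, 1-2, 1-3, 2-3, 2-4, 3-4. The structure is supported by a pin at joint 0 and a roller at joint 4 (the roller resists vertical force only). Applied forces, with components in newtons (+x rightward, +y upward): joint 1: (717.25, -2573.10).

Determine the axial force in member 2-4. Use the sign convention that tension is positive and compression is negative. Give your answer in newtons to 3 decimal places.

N=5 nodes, M=7 members, R=3 reactions → 2N=10, M+R=10
member 0 (0-1): L=3.0246, (cx,cy)=(0.3862,0.9224)
member 1 (0-2): L=2.4250, (cx,cy)=(1.0000,0.0000)
member 2 (1-2): L=3.0601, (cx,cy)=(0.4108,-0.9117)
member 3 (1-3): L=2.4150, (cx,cy)=(0.9988,0.0497)
member 4 (2-3): L=3.1308, (cx,cy)=(0.3689,0.9295)
member 5 (2-4): L=2.1750, (cx,cy)=(1.0000,0.0000)
member 6 (3-4): L=3.0836, (cx,cy)=(0.3308,-0.9437)
solve A·x = −loads:
  F[0-1] = -1609.5840 N (compression)
  F[0-2] = +1338.8138 N (tension)
  F[1-2] = -1239.0160 N (compression)
  F[1-3] = -830.8868 N (compression)
  F[2-3] = +1215.3856 N (tension)
  F[2-4] = +381.4910 N (tension)
  F[3-4] = -1153.2942 N (compression)
  Rx@0 = -717.2500 N
  Ry@0 = +1484.7286 N
  Ry@4 = +1088.3714 N

381.491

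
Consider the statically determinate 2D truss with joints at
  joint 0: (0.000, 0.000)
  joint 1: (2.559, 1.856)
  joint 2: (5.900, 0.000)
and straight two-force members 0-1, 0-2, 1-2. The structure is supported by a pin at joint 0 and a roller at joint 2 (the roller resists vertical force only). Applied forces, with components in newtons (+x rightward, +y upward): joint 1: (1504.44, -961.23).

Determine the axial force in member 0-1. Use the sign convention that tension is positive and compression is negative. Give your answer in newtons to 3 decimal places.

N=3 nodes, M=3 members, R=3 reactions → 2N=6, M+R=6
member 0 (0-1): L=3.1612, (cx,cy)=(0.8095,0.5871)
member 1 (0-2): L=5.9000, (cx,cy)=(1.0000,0.0000)
member 2 (1-2): L=3.8219, (cx,cy)=(0.8742,-0.4856)
solve A·x = −loads:
  F[0-1] = -121.0246 N (compression)
  F[0-2] = +1602.4096 N (tension)
  F[1-2] = -1833.0649 N (compression)
  Rx@0 = -1504.4400 N
  Ry@0 = +71.0557 N
  Ry@2 = +890.1743 N

-121.025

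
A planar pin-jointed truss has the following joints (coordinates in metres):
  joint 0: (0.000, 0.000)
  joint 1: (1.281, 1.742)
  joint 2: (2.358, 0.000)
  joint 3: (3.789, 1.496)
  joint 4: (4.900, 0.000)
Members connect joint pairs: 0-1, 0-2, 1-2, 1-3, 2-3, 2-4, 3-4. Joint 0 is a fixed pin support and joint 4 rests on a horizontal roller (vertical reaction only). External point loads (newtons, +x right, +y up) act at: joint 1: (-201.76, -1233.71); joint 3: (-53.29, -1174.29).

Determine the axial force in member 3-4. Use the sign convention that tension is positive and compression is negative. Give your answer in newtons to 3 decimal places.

-1423.184

N=5 nodes, M=7 members, R=3 reactions → 2N=10, M+R=10
member 0 (0-1): L=2.1623, (cx,cy)=(0.5924,0.8056)
member 1 (0-2): L=2.3580, (cx,cy)=(1.0000,0.0000)
member 2 (1-2): L=2.0480, (cx,cy)=(0.5259,-0.8506)
member 3 (1-3): L=2.5200, (cx,cy)=(0.9952,-0.0976)
member 4 (2-3): L=2.0702, (cx,cy)=(0.6912,0.7226)
member 5 (2-4): L=2.5420, (cx,cy)=(1.0000,0.0000)
member 6 (3-4): L=1.8634, (cx,cy)=(0.5962,-0.8028)
solve A·x = −loads:
  F[0-1] = -1570.7465 N (compression)
  F[0-2] = +675.5007 N (tension)
  F[1-2] = +129.1724 N (tension)
  F[1-3] = -800.5416 N (compression)
  F[2-3] = -152.0412 N (compression)
  F[2-4] = +848.5242 N (tension)
  F[3-4] = -1423.1842 N (compression)
  Rx@0 = +255.0500 N
  Ry@0 = +1265.4327 N
  Ry@4 = +1142.5673 N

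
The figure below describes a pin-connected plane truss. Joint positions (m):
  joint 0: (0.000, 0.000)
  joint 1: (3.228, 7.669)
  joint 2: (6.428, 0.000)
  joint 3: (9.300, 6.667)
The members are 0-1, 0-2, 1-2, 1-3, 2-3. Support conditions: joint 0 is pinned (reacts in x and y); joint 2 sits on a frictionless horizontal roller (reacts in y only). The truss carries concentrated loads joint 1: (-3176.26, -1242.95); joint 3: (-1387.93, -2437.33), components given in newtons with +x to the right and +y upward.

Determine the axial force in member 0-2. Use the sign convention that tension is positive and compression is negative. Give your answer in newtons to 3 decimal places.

N=4 nodes, M=5 members, R=3 reactions → 2N=8, M+R=8
member 0 (0-1): L=8.3207, (cx,cy)=(0.3879,0.9217)
member 1 (0-2): L=6.4280, (cx,cy)=(1.0000,0.0000)
member 2 (1-2): L=8.3098, (cx,cy)=(0.3851,-0.9229)
member 3 (1-3): L=6.1541, (cx,cy)=(0.9867,-0.1628)
member 4 (2-3): L=7.2593, (cx,cy)=(0.3956,0.9184)
solve A·x = −loads:
  F[0-1] = -5163.1649 N (compression)
  F[0-2] = -2561.1426 N (compression)
  F[1-2] = +3866.0574 N (tension)
  F[1-3] = -319.8169 N (compression)
  F[2-3] = -2710.5575 N (compression)
  Rx@0 = +4564.1900 N
  Ry@0 = +4758.7890 N
  Ry@2 = -1078.5090 N

-2561.143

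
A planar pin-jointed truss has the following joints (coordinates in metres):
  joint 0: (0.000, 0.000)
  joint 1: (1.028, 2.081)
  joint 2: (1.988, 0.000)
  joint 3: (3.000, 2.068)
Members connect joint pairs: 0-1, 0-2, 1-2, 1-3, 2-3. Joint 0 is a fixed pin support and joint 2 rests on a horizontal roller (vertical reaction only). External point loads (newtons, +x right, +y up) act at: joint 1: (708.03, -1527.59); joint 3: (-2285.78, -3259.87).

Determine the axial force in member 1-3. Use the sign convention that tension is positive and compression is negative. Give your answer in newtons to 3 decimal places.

N=4 nodes, M=5 members, R=3 reactions → 2N=8, M+R=8
member 0 (0-1): L=2.3211, (cx,cy)=(0.4429,0.8966)
member 1 (0-2): L=1.9880, (cx,cy)=(1.0000,0.0000)
member 2 (1-2): L=2.2918, (cx,cy)=(0.4189,-0.9080)
member 3 (1-3): L=1.9720, (cx,cy)=(1.0000,-0.0066)
member 4 (2-3): L=2.3023, (cx,cy)=(0.4396,0.8982)
solve A·x = −loads:
  F[0-1] = -797.2924 N (compression)
  F[0-2] = -1224.6292 N (compression)
  F[1-2] = -890.0784 N (compression)
  F[1-3] = -688.3189 N (compression)
  F[2-3] = -3634.3206 N (compression)
  Rx@0 = +1577.7500 N
  Ry@0 = +714.8293 N
  Ry@2 = +4072.6307 N

-688.319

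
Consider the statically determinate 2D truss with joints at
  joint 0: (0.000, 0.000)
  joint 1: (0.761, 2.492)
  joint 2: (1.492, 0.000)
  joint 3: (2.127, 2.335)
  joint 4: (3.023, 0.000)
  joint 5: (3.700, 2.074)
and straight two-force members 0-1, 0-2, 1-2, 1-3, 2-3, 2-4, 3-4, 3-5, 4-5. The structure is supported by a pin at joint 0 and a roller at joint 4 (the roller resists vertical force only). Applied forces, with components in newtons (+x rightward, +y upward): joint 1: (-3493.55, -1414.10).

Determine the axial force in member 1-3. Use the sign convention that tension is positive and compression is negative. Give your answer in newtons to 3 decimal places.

N=6 nodes, M=9 members, R=3 reactions → 2N=12, M+R=12
member 0 (0-1): L=2.6056, (cx,cy)=(0.2921,0.9564)
member 1 (0-2): L=1.4920, (cx,cy)=(1.0000,0.0000)
member 2 (1-2): L=2.5970, (cx,cy)=(0.2815,-0.9596)
member 3 (1-3): L=1.3750, (cx,cy)=(0.9935,-0.1142)
member 4 (2-3): L=2.4198, (cx,cy)=(0.2624,0.9650)
member 5 (2-4): L=1.5310, (cx,cy)=(1.0000,0.0000)
member 6 (3-4): L=2.5010, (cx,cy)=(0.3583,-0.9336)
member 7 (3-5): L=1.5945, (cx,cy)=(0.9865,-0.1637)
member 8 (4-5): L=2.1817, (cx,cy)=(0.3103,0.9506)
solve A·x = −loads:
  F[0-1] = -4117.5436 N (compression)
  F[0-2] = -2290.9698 N (compression)
  F[1-2] = +2438.0560 N (tension)
  F[1-3] = +1615.2742 N (tension)
  F[2-3] = -2424.4460 N (compression)
  F[2-4] = -968.4918 N (compression)
  F[3-4] = +2703.3545 N (tension)
  F[3-5] = +0.0000 N (tension)
  F[4-5] = -0.0000 N (compression)
  Rx@0 = +3493.5500 N
  Ry@0 = +3938.0155 N
  Ry@4 = -2523.9155 N

1615.274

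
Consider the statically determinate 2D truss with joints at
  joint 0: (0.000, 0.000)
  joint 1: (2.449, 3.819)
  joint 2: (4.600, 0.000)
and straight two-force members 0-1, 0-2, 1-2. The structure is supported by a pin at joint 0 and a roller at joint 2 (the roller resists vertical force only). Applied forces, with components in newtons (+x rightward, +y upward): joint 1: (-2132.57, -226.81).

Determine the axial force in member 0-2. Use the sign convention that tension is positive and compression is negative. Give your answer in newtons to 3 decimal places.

N=3 nodes, M=3 members, R=3 reactions → 2N=6, M+R=6
member 0 (0-1): L=4.5368, (cx,cy)=(0.5398,0.8418)
member 1 (0-2): L=4.6000, (cx,cy)=(1.0000,0.0000)
member 2 (1-2): L=4.3831, (cx,cy)=(0.4907,-0.8713)
solve A·x = −loads:
  F[0-1] = -2229.2524 N (compression)
  F[0-2] = -929.1965 N (compression)
  F[1-2] = +1893.4268 N (tension)
  Rx@0 = +2132.5700 N
  Ry@0 = +1876.5550 N
  Ry@2 = -1649.7450 N

-929.197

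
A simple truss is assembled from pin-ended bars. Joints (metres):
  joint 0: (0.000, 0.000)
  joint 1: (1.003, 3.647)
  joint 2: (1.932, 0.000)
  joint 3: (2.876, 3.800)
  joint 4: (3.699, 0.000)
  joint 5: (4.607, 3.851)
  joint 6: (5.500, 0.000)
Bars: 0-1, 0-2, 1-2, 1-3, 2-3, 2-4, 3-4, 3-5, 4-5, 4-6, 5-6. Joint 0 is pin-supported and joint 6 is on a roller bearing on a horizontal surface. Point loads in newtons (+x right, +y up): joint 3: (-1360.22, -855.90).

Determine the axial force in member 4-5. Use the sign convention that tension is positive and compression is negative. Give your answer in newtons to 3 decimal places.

N=7 nodes, M=11 members, R=3 reactions → 2N=14, M+R=14
member 0 (0-1): L=3.7824, (cx,cy)=(0.2652,0.9642)
member 1 (0-2): L=1.9320, (cx,cy)=(1.0000,0.0000)
member 2 (1-2): L=3.7635, (cx,cy)=(0.2468,-0.9691)
member 3 (1-3): L=1.8792, (cx,cy)=(0.9967,0.0814)
member 4 (2-3): L=3.9155, (cx,cy)=(0.2411,0.9705)
member 5 (2-4): L=1.7670, (cx,cy)=(1.0000,0.0000)
member 6 (3-4): L=3.8881, (cx,cy)=(0.2117,-0.9773)
member 7 (3-5): L=1.7318, (cx,cy)=(0.9996,0.0294)
member 8 (4-5): L=3.9566, (cx,cy)=(0.2295,0.9733)
member 9 (4-6): L=1.8010, (cx,cy)=(1.0000,0.0000)
member 10 (5-6): L=3.9532, (cx,cy)=(0.2259,-0.9742)
solve A·x = −loads:
  F[0-1] = -1398.1850 N (compression)
  F[0-2] = -989.4564 N (compression)
  F[1-2] = +1332.2068 N (tension)
  F[1-3] = -701.9454 N (compression)
  F[2-3] = -1330.2198 N (compression)
  F[2-4] = -339.8981 N (compression)
  F[3-4] = +510.6307 N (tension)
  F[3-5] = +231.9127 N (tension)
  F[4-5] = -512.7449 N (compression)
  F[4-6] = -114.1423 N (compression)
  F[5-6] = +505.2913 N (tension)
  Rx@0 = +1360.2200 N
  Ry@0 = +1348.1305 N
  Ry@6 = -492.2305 N

-512.745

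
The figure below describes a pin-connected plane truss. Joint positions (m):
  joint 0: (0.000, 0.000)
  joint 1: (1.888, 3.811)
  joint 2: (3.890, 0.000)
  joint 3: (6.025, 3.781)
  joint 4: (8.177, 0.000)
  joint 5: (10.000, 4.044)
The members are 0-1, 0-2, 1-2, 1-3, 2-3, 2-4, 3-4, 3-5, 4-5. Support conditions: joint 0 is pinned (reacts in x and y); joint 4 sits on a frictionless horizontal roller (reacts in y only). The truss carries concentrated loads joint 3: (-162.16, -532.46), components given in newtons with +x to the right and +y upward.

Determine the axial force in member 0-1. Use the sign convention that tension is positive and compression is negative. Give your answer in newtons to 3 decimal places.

-240.064

N=6 nodes, M=9 members, R=3 reactions → 2N=12, M+R=12
member 0 (0-1): L=4.2530, (cx,cy)=(0.4439,0.8961)
member 1 (0-2): L=3.8900, (cx,cy)=(1.0000,0.0000)
member 2 (1-2): L=4.3048, (cx,cy)=(0.4651,-0.8853)
member 3 (1-3): L=4.1371, (cx,cy)=(1.0000,-0.0073)
member 4 (2-3): L=4.3421, (cx,cy)=(0.4917,0.8708)
member 5 (2-4): L=4.2870, (cx,cy)=(1.0000,0.0000)
member 6 (3-4): L=4.3505, (cx,cy)=(0.4947,-0.8691)
member 7 (3-5): L=3.9837, (cx,cy)=(0.9978,0.0660)
member 8 (4-5): L=4.4359, (cx,cy)=(0.4110,0.9117)
solve A·x = −loads:
  F[0-1] = -240.0638 N (compression)
  F[0-2] = -55.5912 N (compression)
  F[1-2] = +244.7942 N (tension)
  F[1-3] = -220.4179 N (compression)
  F[2-3] = -248.8739 N (compression)
  F[2-4] = +180.6216 N (tension)
  F[3-4] = -365.1481 N (compression)
  F[3-5] = -0.0000 N (compression)
  F[4-5] = -0.0000 N (compression)
  Rx@0 = +162.1600 N
  Ry@0 = +215.1132 N
  Ry@4 = +317.3468 N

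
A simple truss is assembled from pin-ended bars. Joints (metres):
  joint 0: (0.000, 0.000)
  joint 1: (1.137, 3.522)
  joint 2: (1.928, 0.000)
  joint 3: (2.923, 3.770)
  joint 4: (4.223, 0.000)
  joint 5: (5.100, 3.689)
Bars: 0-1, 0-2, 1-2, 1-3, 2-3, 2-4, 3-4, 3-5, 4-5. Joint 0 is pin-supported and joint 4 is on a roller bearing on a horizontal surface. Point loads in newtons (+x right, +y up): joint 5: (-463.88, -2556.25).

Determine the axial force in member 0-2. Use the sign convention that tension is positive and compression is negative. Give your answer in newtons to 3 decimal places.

N=6 nodes, M=9 members, R=3 reactions → 2N=12, M+R=12
member 0 (0-1): L=3.7010, (cx,cy)=(0.3072,0.9516)
member 1 (0-2): L=1.9280, (cx,cy)=(1.0000,0.0000)
member 2 (1-2): L=3.6097, (cx,cy)=(0.2191,-0.9757)
member 3 (1-3): L=1.8031, (cx,cy)=(0.9905,0.1375)
member 4 (2-3): L=3.8991, (cx,cy)=(0.2552,0.9669)
member 5 (2-4): L=2.2950, (cx,cy)=(1.0000,0.0000)
member 6 (3-4): L=3.9878, (cx,cy)=(0.3260,-0.9454)
member 7 (3-5): L=2.1785, (cx,cy)=(0.9993,-0.0372)
member 8 (4-5): L=3.7918, (cx,cy)=(0.2313,0.9729)
solve A·x = −loads:
  F[0-1] = +132.0248 N (tension)
  F[0-2] = -504.4401 N (compression)
  F[1-2] = -119.2776 N (compression)
  F[1-3] = +67.3373 N (tension)
  F[2-3] = +120.3636 N (tension)
  F[2-4] = -561.2927 N (compression)
  F[3-4] = -138.5110 N (compression)
  F[3-5] = +142.6646 N (tension)
  F[4-5] = -2622.0412 N (compression)
  Rx@0 = +463.8800 N
  Ry@0 = -125.6400 N
  Ry@4 = +2681.8900 N

-504.440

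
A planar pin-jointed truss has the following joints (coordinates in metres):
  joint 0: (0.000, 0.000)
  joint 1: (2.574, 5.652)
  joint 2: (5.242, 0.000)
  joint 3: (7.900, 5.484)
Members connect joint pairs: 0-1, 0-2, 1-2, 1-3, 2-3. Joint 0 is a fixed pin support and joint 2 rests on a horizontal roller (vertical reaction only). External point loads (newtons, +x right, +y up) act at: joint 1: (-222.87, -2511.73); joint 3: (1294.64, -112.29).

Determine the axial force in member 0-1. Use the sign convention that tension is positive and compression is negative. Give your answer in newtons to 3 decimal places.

-117.949

N=4 nodes, M=5 members, R=3 reactions → 2N=8, M+R=8
member 0 (0-1): L=6.2105, (cx,cy)=(0.4145,0.9101)
member 1 (0-2): L=5.2420, (cx,cy)=(1.0000,0.0000)
member 2 (1-2): L=6.2501, (cx,cy)=(0.4269,-0.9043)
member 3 (1-3): L=5.3286, (cx,cy)=(0.9995,-0.0315)
member 4 (2-3): L=6.0942, (cx,cy)=(0.4362,0.8999)
solve A·x = −loads:
  F[0-1] = -117.9489 N (compression)
  F[0-2] = +1120.6548 N (tension)
  F[1-2] = -2705.1571 N (compression)
  F[1-3] = +1329.4113 N (tension)
  F[2-3] = -78.2074 N (compression)
  Rx@0 = -1071.7700 N
  Ry@0 = +107.3415 N
  Ry@2 = +2516.6785 N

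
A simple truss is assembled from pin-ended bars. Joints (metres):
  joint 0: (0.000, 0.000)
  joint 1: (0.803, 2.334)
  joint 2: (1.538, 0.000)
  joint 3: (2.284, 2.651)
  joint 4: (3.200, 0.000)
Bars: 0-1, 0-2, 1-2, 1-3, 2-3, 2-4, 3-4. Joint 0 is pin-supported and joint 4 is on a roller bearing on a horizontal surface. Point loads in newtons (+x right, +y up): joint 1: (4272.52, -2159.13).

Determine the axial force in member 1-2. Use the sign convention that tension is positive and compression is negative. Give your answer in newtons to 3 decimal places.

N=5 nodes, M=7 members, R=3 reactions → 2N=10, M+R=10
member 0 (0-1): L=2.4683, (cx,cy)=(0.3253,0.9456)
member 1 (0-2): L=1.5380, (cx,cy)=(1.0000,0.0000)
member 2 (1-2): L=2.4470, (cx,cy)=(0.3004,-0.9538)
member 3 (1-3): L=1.5145, (cx,cy)=(0.9779,0.2093)
member 4 (2-3): L=2.7540, (cx,cy)=(0.2709,0.9626)
member 5 (2-4): L=1.6620, (cx,cy)=(1.0000,0.0000)
member 6 (3-4): L=2.8048, (cx,cy)=(0.3266,-0.9452)
solve A·x = −loads:
  F[0-1] = +1585.1782 N (tension)
  F[0-2] = +3756.8158 N (tension)
  F[1-2] = -4382.8053 N (compression)
  F[1-3] = -2495.6357 N (compression)
  F[2-3] = +4342.7876 N (tension)
  F[2-4] = +1263.9749 N (tension)
  F[3-4] = -3870.2910 N (compression)
  Rx@0 = -4272.5200 N
  Ry@0 = -1498.9460 N
  Ry@4 = +3658.0760 N

-4382.805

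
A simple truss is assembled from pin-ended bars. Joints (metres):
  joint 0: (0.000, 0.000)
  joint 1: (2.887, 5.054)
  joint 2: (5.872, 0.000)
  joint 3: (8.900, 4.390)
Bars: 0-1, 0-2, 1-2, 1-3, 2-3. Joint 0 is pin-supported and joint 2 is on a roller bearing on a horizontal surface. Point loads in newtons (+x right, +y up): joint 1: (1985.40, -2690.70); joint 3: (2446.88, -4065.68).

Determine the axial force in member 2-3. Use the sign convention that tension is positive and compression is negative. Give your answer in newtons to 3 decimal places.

-4284.436

N=4 nodes, M=5 members, R=3 reactions → 2N=8, M+R=8
member 0 (0-1): L=5.8205, (cx,cy)=(0.4960,0.8683)
member 1 (0-2): L=5.8720, (cx,cy)=(1.0000,0.0000)
member 2 (1-2): L=5.8697, (cx,cy)=(0.5085,-0.8610)
member 3 (1-3): L=6.0496, (cx,cy)=(0.9940,-0.1098)
member 4 (2-3): L=5.3330, (cx,cy)=(0.5678,0.8232)
solve A·x = −loads:
  F[0-1] = +4913.9718 N (tension)
  F[0-2] = +1994.9037 N (tension)
  F[1-2] = -8706.2877 N (compression)
  F[1-3] = +4909.1816 N (tension)
  F[2-3] = -4284.4361 N (compression)
  Rx@0 = -4432.2800 N
  Ry@0 = -4266.8860 N
  Ry@2 = +11023.2660 N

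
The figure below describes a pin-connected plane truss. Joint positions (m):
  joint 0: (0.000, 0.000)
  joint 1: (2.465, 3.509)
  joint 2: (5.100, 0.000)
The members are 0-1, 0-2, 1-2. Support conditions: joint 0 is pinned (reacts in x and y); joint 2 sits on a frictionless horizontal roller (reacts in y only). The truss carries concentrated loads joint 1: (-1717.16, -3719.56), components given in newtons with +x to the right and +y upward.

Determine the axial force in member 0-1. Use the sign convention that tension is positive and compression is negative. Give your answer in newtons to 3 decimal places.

-3792.412

N=3 nodes, M=3 members, R=3 reactions → 2N=6, M+R=6
member 0 (0-1): L=4.2883, (cx,cy)=(0.5748,0.8183)
member 1 (0-2): L=5.1000, (cx,cy)=(1.0000,0.0000)
member 2 (1-2): L=4.3882, (cx,cy)=(0.6005,-0.7996)
solve A·x = −loads:
  F[0-1] = -3792.4121 N (compression)
  F[0-2] = +462.8063 N (tension)
  F[1-2] = -770.7350 N (compression)
  Rx@0 = +1717.1600 N
  Ry@0 = +3103.2461 N
  Ry@2 = +616.3139 N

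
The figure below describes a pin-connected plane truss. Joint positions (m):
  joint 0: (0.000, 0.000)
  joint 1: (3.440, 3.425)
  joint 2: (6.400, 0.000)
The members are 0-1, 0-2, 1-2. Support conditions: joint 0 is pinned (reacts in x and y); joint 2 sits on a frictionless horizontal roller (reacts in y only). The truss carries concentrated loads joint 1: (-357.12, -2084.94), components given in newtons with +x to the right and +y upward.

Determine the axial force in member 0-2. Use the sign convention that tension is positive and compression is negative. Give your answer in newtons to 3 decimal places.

N=3 nodes, M=3 members, R=3 reactions → 2N=6, M+R=6
member 0 (0-1): L=4.8543, (cx,cy)=(0.7087,0.7056)
member 1 (0-2): L=6.4000, (cx,cy)=(1.0000,0.0000)
member 2 (1-2): L=4.5268, (cx,cy)=(0.6539,-0.7566)
solve A·x = −loads:
  F[0-1] = -1637.5640 N (compression)
  F[0-2] = +803.3399 N (tension)
  F[1-2] = -1228.5764 N (compression)
  Rx@0 = +357.1200 N
  Ry@0 = +1155.3997 N
  Ry@2 = +929.5403 N

803.340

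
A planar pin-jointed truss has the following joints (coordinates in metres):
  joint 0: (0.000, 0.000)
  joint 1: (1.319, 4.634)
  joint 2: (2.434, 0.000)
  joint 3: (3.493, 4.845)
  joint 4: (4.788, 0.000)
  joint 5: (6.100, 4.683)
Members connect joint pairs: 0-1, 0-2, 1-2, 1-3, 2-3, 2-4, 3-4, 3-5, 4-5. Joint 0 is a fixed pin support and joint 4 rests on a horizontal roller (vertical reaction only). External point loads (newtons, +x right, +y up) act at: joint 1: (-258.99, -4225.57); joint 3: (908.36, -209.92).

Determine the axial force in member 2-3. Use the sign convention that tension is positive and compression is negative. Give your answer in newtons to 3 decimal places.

N=6 nodes, M=9 members, R=3 reactions → 2N=12, M+R=12
member 0 (0-1): L=4.8181, (cx,cy)=(0.2738,0.9618)
member 1 (0-2): L=2.4340, (cx,cy)=(1.0000,0.0000)
member 2 (1-2): L=4.7663, (cx,cy)=(0.2339,-0.9723)
member 3 (1-3): L=2.1842, (cx,cy)=(0.9953,0.0966)
member 4 (2-3): L=4.9594, (cx,cy)=(0.2135,0.9769)
member 5 (2-4): L=2.3540, (cx,cy)=(1.0000,0.0000)
member 6 (3-4): L=5.0151, (cx,cy)=(0.2582,-0.9661)
member 7 (3-5): L=2.6120, (cx,cy)=(0.9981,-0.0620)
member 8 (4-5): L=4.8633, (cx,cy)=(0.2698,0.9629)
solve A·x = −loads:
  F[0-1] = -2547.0755 N (compression)
  F[0-2] = +1346.6614 N (tension)
  F[1-2] = -1827.5553 N (compression)
  F[1-3] = -10.8204 N (compression)
  F[2-3] = +1818.7937 N (tension)
  F[2-4] = +530.7546 N (tension)
  F[3-4] = -2055.4269 N (compression)
  F[3-5] = -0.0000 N (tension)
  F[4-5] = +0.0000 N (tension)
  Rx@0 = -649.3700 N
  Ry@0 = +2449.7711 N
  Ry@4 = +1985.7189 N

1818.794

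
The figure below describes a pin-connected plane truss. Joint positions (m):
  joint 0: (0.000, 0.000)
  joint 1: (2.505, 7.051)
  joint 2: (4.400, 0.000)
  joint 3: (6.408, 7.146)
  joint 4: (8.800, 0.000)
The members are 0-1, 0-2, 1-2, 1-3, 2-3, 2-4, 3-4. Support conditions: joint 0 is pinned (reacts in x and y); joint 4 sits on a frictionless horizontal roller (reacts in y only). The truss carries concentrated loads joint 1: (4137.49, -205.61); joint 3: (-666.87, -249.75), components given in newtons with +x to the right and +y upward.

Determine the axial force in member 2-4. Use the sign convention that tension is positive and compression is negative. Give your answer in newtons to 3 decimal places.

1008.894

N=5 nodes, M=7 members, R=3 reactions → 2N=10, M+R=10
member 0 (0-1): L=7.4828, (cx,cy)=(0.3348,0.9423)
member 1 (0-2): L=4.4000, (cx,cy)=(1.0000,0.0000)
member 2 (1-2): L=7.3012, (cx,cy)=(0.2595,-0.9657)
member 3 (1-3): L=3.9042, (cx,cy)=(0.9997,0.0243)
member 4 (2-3): L=7.4228, (cx,cy)=(0.2705,0.9627)
member 5 (2-4): L=4.4000, (cx,cy)=(1.0000,0.0000)
member 6 (3-4): L=7.5357, (cx,cy)=(0.3174,-0.9483)
solve A·x = −loads:
  F[0-1] = +2715.3426 N (tension)
  F[0-2] = +2561.6055 N (tension)
  F[1-2] = -2924.6074 N (compression)
  F[1-3] = -2470.1363 N (compression)
  F[2-3] = +2933.7701 N (tension)
  F[2-4] = +1008.8935 N (tension)
  F[3-4] = -3178.4000 N (compression)
  Rx@0 = -3470.6200 N
  Ry@0 = -2558.6673 N
  Ry@4 = +3014.0273 N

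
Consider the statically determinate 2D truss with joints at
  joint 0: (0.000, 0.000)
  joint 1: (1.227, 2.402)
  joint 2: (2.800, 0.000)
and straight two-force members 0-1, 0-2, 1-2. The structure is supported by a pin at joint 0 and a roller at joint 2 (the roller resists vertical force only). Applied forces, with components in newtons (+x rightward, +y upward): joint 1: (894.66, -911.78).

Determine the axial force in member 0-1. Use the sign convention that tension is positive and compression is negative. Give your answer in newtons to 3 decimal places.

N=3 nodes, M=3 members, R=3 reactions → 2N=6, M+R=6
member 0 (0-1): L=2.6972, (cx,cy)=(0.4549,0.8905)
member 1 (0-2): L=2.8000, (cx,cy)=(1.0000,0.0000)
member 2 (1-2): L=2.8712, (cx,cy)=(0.5478,-0.8366)
solve A·x = −loads:
  F[0-1] = +286.6418 N (tension)
  F[0-2] = +764.2642 N (tension)
  F[1-2] = -1395.0251 N (compression)
  Rx@0 = -894.6600 N
  Ry@0 = -255.2655 N
  Ry@2 = +1167.0455 N

286.642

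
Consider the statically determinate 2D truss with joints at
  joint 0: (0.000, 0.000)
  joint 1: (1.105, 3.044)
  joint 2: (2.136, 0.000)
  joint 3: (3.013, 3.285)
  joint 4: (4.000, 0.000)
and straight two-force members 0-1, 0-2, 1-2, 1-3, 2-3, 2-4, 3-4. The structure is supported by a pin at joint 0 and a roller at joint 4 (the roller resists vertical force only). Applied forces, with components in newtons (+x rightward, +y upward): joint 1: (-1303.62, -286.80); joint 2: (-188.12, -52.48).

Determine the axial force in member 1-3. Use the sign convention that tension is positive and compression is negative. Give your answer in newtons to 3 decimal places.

523.710

N=5 nodes, M=7 members, R=3 reactions → 2N=10, M+R=10
member 0 (0-1): L=3.2384, (cx,cy)=(0.3412,0.9400)
member 1 (0-2): L=2.1360, (cx,cy)=(1.0000,0.0000)
member 2 (1-2): L=3.2139, (cx,cy)=(0.3208,-0.9471)
member 3 (1-3): L=1.9232, (cx,cy)=(0.9921,0.1253)
member 4 (2-3): L=3.4001, (cx,cy)=(0.2579,0.9662)
member 5 (2-4): L=1.8640, (cx,cy)=(1.0000,0.0000)
member 6 (3-4): L=3.4301, (cx,cy)=(0.2877,-0.9577)
solve A·x = −loads:
  F[0-1] = -1302.2390 N (compression)
  F[0-2] = -1047.3870 N (compression)
  F[1-2] = +1058.8746 N (tension)
  F[1-3] = +523.7105 N (tension)
  F[2-3] = -983.7179 N (compression)
  F[2-4] = -265.8446 N (compression)
  F[3-4] = +923.8766 N (tension)
  Rx@0 = +1491.7400 N
  Ry@0 = +1224.0820 N
  Ry@4 = -884.8020 N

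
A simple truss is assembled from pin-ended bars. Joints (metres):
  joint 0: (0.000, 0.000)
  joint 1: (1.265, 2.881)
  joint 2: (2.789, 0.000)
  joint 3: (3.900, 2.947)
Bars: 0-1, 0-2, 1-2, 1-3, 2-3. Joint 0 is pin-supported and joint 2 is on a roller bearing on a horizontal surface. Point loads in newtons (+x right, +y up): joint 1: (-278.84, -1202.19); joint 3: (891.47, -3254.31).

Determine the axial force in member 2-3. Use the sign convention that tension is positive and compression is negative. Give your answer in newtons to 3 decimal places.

N=4 nodes, M=5 members, R=3 reactions → 2N=8, M+R=8
member 0 (0-1): L=3.1465, (cx,cy)=(0.4020,0.9156)
member 1 (0-2): L=2.7890, (cx,cy)=(1.0000,0.0000)
member 2 (1-2): L=3.2593, (cx,cy)=(0.4676,-0.8839)
member 3 (1-3): L=2.6358, (cx,cy)=(0.9997,0.0250)
member 4 (2-3): L=3.1495, (cx,cy)=(0.3528,0.9357)
solve A·x = −loads:
  F[0-1] = +1412.5620 N (tension)
  F[0-2] = +44.7299 N (tension)
  F[1-2] = -2762.6181 N (compression)
  F[1-3] = +2139.1880 N (tension)
  F[2-3] = -3535.1322 N (compression)
  Rx@0 = -612.6300 N
  Ry@0 = -1293.3757 N
  Ry@2 = +5749.8757 N

-3535.132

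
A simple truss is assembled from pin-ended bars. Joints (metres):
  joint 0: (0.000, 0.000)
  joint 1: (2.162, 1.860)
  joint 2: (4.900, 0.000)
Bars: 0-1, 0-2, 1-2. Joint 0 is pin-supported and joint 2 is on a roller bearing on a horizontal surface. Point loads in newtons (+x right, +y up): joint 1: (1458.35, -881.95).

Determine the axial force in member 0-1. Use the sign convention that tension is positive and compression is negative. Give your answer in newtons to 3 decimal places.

N=3 nodes, M=3 members, R=3 reactions → 2N=6, M+R=6
member 0 (0-1): L=2.8520, (cx,cy)=(0.7581,0.6522)
member 1 (0-2): L=4.9000, (cx,cy)=(1.0000,0.0000)
member 2 (1-2): L=3.3100, (cx,cy)=(0.8272,-0.5619)
solve A·x = −loads:
  F[0-1] = +93.1737 N (tension)
  F[0-2] = +1387.7180 N (tension)
  F[1-2] = -1677.6395 N (compression)
  Rx@0 = -1458.3500 N
  Ry@0 = -60.7657 N
  Ry@2 = +942.7157 N

93.174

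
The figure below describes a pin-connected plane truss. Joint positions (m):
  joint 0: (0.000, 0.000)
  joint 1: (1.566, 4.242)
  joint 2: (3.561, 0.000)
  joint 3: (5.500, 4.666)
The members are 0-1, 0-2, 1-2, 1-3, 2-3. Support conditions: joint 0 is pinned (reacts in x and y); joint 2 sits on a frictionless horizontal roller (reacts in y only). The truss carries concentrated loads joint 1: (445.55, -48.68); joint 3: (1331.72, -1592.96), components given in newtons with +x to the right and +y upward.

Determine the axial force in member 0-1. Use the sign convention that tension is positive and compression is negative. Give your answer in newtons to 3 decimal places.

3321.366

N=4 nodes, M=5 members, R=3 reactions → 2N=8, M+R=8
member 0 (0-1): L=4.5218, (cx,cy)=(0.3463,0.9381)
member 1 (0-2): L=3.5610, (cx,cy)=(1.0000,0.0000)
member 2 (1-2): L=4.6877, (cx,cy)=(0.4256,-0.9049)
member 3 (1-3): L=3.9568, (cx,cy)=(0.9942,0.1072)
member 4 (2-3): L=5.0528, (cx,cy)=(0.3837,0.9234)
solve A·x = −loads:
  F[0-1] = +3321.3656 N (tension)
  F[0-2] = +627.0140 N (tension)
  F[1-2] = -3248.4142 N (compression)
  F[1-3] = +2099.2577 N (tension)
  F[2-3] = -1968.6311 N (compression)
  Rx@0 = -1777.2700 N
  Ry@0 = -3115.8274 N
  Ry@2 = +4757.4674 N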